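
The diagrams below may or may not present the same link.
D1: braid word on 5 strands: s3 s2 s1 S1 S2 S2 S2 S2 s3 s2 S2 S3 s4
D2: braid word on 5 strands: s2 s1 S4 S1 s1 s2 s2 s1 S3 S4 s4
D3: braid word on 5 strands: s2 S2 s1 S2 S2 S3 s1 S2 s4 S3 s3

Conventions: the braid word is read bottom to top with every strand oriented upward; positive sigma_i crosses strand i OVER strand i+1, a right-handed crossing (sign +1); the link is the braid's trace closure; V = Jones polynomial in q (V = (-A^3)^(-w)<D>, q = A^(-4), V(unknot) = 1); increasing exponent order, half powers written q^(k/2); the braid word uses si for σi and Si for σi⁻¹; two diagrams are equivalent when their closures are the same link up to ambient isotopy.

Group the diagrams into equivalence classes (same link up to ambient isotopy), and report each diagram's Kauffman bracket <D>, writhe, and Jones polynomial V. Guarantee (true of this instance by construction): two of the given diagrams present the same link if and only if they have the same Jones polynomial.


grouping into links: {D1} | {D2} | {D3}
V(D1) = q^(-9/2) - q^(-5/2) - q^(-3/2) - q^(-1/2)  (w -1, c 13, <D> = A^-1 + A^3 + A^7 - A^15)
V(D2) = -q^(3/2) - q^(7/2) + q^(9/2) - q^(11/2)  (w +3, c 11, <D> = A^-13 - A^-9 + A^-5 + A^3)
D3 (bracket A^-9 - A^-5 + 2A^-1 - A^3 + 2A^7 - A^11; 11 crossings at w = -1): V = q^(-7/2) - 2q^(-5/2) + q^(-3/2) - 2q^(-1/2) + q^(1/2) - q^(3/2)
why: comparing 3 Jones polynomials yields 3 groups


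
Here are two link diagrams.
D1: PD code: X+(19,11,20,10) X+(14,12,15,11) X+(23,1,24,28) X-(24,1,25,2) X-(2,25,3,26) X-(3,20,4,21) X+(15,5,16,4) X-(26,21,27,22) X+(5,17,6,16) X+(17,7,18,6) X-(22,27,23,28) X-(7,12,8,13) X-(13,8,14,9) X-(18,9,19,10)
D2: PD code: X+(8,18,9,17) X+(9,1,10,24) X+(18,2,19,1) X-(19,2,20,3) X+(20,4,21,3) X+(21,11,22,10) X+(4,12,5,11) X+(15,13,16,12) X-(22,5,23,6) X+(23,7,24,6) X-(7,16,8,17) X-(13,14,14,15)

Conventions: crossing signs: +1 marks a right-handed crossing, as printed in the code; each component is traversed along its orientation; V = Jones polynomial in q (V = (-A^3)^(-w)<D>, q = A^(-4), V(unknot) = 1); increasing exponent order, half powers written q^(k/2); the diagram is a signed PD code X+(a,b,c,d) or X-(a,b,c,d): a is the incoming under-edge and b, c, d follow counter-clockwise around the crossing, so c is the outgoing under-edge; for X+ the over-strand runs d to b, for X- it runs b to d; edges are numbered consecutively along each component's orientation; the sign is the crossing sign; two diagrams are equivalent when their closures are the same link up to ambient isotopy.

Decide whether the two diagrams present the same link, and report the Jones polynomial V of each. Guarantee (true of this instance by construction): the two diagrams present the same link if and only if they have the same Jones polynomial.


same link: no
V(D1) = -q^-3 + q^-2 - q^-1 + 3 - q + q^2 - q^3  [14 crossings, <D> = -A^-18 + A^-14 - A^-10 + 3A^-6 - A^-2 + A^2 - A^6, w = -2]
V(D2) = q + q^3 - q^4  [12 crossings, <D> = -A^-4 + 1 + A^8, w = +4]
insight: comparing 2 Jones polynomials yields 2 groups


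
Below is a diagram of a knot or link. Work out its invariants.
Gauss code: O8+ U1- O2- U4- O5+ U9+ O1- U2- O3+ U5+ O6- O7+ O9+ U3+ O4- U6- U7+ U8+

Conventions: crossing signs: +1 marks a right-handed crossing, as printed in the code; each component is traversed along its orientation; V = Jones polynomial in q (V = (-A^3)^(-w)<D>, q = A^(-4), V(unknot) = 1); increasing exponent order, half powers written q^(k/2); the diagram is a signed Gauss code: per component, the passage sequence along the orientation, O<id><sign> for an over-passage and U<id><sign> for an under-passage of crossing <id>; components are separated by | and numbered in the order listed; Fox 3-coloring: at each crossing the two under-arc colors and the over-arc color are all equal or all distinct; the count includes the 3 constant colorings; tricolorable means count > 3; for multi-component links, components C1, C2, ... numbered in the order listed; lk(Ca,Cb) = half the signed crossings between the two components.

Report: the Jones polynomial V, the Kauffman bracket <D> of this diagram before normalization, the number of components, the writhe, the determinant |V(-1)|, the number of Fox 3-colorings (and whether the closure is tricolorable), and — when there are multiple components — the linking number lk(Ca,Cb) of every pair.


V = -q^-3 + 2q^-2 - 2q^-1 + 3 - 2q + 2q^2 - q^3
<D> = A^-9 - 2A^-5 + 2A^-1 - 3A^3 + 2A^7 - 2A^11 + A^15 (w = +1)
1 component over 9 crossings, w = +1
3 Fox colorings among 3^9, |V(-1)| = 13: not tricolorable
why: det 13 = |V(-1)|; not divisible by 3, so not tricolorable


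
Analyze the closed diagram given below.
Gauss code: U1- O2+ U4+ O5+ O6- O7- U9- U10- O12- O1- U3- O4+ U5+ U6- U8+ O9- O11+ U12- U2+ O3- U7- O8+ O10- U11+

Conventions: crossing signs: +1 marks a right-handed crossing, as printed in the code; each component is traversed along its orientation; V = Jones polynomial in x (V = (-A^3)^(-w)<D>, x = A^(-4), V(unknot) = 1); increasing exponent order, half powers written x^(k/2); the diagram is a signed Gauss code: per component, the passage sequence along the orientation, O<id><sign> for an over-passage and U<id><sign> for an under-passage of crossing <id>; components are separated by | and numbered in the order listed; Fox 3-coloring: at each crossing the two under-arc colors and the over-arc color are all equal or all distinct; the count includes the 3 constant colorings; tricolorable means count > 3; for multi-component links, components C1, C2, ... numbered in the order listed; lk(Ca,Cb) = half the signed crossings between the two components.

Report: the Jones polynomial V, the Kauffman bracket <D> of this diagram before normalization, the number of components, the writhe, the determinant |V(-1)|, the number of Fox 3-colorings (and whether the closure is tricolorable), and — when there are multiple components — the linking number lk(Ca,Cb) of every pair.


Jones polynomial: V(x) = x^-6 - 2x^-5 + 2x^-4 - 3x^-3 + 4x^-2 - 3x^-1 + 3 - 2x + x^2
<D> = A^-14 - 2A^-10 + 3A^-6 - 3A^-2 + 4A^2 - 3A^6 + 2A^10 - 2A^14 + A^18; writhe -2
components 1, writhe -2 (12 crossings)
3-colorings: 9 of 3^12, det 21 — tricolorable
note: w = -2 (over 12 crossings) is diagram-only; (-A^3)^(2) removes it from V


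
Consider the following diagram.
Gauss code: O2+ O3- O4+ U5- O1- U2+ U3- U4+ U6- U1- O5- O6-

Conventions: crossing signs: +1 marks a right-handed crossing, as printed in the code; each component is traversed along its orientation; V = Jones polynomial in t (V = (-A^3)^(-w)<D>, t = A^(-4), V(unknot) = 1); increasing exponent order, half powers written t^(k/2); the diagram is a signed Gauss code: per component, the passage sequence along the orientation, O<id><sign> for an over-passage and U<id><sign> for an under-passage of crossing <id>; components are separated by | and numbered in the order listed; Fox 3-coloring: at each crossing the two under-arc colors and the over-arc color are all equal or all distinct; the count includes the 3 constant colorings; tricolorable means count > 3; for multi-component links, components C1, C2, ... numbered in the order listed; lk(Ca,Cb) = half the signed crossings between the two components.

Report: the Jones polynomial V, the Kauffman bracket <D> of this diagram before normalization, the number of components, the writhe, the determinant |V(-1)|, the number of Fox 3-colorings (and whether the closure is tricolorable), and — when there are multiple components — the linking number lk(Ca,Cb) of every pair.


Jones polynomial: V(t) = 1
<D> = A^-6; writhe -2
components 1, writhe -2 (6 crossings)
3-colorings: 3 of 3^6, det 1 — not tricolorable
note: w = -2 (over 6 crossings) is diagram-only; (-A^3)^(2) removes it from V


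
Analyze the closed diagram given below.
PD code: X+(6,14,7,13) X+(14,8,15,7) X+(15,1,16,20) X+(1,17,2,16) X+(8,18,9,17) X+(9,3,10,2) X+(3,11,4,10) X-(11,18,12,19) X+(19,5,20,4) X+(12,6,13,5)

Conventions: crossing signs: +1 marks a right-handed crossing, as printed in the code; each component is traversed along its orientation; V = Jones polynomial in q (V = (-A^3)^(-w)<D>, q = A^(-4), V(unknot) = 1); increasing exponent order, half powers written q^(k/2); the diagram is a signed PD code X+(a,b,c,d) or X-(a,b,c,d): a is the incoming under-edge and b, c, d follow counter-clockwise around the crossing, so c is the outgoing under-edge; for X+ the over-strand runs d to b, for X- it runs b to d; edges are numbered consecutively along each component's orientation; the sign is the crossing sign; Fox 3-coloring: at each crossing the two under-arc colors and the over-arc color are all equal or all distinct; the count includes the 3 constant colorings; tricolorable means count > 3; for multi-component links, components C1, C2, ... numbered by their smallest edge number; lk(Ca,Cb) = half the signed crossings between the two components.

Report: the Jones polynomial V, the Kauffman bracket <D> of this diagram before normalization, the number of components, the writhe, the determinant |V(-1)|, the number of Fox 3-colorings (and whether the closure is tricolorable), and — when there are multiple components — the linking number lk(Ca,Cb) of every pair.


Jones polynomial: V(q) = q^3 + q^5 - q^8
<D> = -A^-8 + A^4 + A^12; writhe +8
components 1, writhe +8 (10 crossings)
3-colorings: 9 of 3^10, det 3 — tricolorable
note: |V(-1)| = 3: so tricolorable, since 3 divides 3


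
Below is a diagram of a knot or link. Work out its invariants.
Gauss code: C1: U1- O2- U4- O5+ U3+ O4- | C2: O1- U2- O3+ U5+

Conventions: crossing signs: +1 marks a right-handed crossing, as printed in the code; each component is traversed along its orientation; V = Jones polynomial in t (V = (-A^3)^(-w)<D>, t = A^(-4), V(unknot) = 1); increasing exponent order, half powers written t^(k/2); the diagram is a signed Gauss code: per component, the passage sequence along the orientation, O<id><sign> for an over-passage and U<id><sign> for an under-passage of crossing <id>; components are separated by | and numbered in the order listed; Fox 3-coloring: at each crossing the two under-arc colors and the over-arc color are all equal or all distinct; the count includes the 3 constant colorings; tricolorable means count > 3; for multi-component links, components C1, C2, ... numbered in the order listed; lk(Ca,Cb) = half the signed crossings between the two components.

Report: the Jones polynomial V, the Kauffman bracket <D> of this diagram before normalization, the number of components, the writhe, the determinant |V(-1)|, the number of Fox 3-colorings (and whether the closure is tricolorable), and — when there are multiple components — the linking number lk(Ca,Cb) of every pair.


Jones polynomial: V(t) = t^(-7/2) - 2t^(-5/2) + t^(-3/2) - 2t^(-1/2) + t^(1/2) - t^(3/2)
<D> = A^-9 - A^-5 + 2A^-1 - A^3 + 2A^7 - A^11; writhe -1
components 2, writhe -1 (5 crossings)
linking number lk(C1,C2) = 0
3-colorings: 3 of 3^5, det 8 — not tricolorable
note: |V(-1)| = 8: so not tricolorable, since 3 does not divide 8


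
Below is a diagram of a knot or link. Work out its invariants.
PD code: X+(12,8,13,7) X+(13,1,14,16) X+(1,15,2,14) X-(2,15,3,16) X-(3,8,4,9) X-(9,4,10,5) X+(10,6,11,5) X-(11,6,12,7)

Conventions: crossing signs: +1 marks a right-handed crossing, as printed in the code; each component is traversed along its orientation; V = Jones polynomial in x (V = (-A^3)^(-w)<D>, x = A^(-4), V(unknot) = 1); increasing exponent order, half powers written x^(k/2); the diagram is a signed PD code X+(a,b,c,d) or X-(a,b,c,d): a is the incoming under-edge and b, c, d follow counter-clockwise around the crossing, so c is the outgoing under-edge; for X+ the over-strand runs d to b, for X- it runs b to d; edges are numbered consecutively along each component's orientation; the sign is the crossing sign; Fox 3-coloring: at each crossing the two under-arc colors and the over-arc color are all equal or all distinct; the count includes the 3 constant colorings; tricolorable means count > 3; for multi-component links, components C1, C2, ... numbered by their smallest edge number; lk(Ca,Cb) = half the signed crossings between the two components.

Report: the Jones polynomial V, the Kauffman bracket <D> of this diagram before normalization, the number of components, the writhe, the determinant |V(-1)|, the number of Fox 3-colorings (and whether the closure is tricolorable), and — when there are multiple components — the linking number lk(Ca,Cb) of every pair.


V = 1
<D> = 1 (w = 0)
1 component over 8 crossings, w = 0
3 Fox colorings among 3^8, |V(-1)| = 1: not tricolorable
why: det 1 = |V(-1)|; not divisible by 3, so not tricolorable


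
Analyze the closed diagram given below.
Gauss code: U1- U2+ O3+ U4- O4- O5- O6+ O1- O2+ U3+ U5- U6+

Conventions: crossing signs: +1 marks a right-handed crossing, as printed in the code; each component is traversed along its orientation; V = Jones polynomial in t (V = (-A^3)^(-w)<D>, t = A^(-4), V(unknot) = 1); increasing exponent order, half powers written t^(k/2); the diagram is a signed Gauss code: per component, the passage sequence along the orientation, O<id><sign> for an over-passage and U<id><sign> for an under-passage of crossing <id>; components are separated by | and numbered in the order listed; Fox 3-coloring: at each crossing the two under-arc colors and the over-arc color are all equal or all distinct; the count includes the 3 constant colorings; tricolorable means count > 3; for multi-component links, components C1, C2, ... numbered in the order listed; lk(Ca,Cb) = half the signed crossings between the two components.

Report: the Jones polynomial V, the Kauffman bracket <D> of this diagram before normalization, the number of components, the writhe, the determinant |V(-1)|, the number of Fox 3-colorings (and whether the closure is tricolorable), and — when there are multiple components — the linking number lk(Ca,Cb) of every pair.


Jones polynomial: V(t) = 1
<D> = 1; writhe 0
components 1, writhe 0 (6 crossings)
3-colorings: 3 of 3^6, det 1 — not tricolorable
note: w = 0 (over 6 crossings) is diagram-only; (-A^3)^(0) removes it from V


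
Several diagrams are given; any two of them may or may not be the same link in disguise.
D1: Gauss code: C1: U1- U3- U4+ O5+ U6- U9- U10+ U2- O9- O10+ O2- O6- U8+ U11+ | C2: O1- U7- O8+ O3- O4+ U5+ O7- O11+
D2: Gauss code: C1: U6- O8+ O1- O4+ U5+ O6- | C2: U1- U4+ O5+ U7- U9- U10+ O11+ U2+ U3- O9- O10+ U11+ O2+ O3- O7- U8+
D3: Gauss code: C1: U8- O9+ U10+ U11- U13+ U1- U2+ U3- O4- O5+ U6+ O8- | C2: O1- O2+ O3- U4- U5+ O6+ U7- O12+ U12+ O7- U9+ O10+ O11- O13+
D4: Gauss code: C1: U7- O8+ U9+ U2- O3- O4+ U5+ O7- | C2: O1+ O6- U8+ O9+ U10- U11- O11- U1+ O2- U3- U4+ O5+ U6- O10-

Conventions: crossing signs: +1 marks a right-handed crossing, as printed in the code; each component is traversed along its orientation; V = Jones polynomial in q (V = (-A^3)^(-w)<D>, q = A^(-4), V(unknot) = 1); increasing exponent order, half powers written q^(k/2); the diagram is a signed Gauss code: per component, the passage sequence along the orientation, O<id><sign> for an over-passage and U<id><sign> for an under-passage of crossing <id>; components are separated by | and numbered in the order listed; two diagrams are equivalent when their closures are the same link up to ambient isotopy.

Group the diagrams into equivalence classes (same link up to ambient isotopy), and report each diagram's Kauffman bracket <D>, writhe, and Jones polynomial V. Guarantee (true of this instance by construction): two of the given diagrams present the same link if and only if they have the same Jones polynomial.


equivalence classes: {D1, D2, D3, D4}
D1 (bracket A^-13 + A^-5; 11 crossings at w = -1): V = -q^(1/2) - q^(5/2)
V(D2) = -q^(1/2) - q^(5/2)  (w +1, c 11, <D> = A^-7 + A)
D3 (bracket A^-7 + A; 13 crossings at w = +1): V = -q^(1/2) - q^(5/2)
V(D4) = -q^(1/2) - q^(5/2)  (w -1, c 11, <D> = A^-13 + A^-5)
key observation: one V(q) for all 4 diagrams — one class (guaranteed)


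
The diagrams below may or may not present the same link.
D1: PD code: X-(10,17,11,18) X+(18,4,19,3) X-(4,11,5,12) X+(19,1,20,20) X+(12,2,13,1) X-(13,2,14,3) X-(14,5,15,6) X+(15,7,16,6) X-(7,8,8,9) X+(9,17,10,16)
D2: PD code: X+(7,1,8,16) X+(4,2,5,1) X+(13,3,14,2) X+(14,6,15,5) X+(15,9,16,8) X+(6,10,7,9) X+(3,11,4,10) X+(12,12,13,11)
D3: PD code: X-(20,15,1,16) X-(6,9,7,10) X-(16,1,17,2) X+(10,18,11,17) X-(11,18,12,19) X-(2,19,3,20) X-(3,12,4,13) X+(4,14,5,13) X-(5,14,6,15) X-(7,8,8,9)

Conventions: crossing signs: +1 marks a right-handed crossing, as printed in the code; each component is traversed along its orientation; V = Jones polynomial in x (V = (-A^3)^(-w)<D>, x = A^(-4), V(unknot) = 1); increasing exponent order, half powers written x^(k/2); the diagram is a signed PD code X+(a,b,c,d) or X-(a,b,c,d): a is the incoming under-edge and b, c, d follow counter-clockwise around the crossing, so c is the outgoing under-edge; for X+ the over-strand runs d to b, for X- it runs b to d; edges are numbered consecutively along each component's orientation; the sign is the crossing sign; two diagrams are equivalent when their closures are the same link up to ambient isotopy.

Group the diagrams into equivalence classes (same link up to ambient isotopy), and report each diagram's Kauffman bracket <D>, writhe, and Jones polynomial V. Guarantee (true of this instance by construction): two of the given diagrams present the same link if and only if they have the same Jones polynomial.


equivalence classes: {D1} | {D2} | {D3}
D1 (bracket 1; 10 crossings at w = 0): V = 1
V(D2) = x^2 + x^4 - x^5 + x^6 - x^7  [8 crossings, <D> = -A^-4 + 1 - A^4 + A^8 + A^16, w = +8]
D3 (bracket A^-14 + A^-6 - A^-2; 10 crossings at w = -6): V = -x^-4 + x^-3 + x^-1
key observation: 3 values of V(x) split the 3 diagrams


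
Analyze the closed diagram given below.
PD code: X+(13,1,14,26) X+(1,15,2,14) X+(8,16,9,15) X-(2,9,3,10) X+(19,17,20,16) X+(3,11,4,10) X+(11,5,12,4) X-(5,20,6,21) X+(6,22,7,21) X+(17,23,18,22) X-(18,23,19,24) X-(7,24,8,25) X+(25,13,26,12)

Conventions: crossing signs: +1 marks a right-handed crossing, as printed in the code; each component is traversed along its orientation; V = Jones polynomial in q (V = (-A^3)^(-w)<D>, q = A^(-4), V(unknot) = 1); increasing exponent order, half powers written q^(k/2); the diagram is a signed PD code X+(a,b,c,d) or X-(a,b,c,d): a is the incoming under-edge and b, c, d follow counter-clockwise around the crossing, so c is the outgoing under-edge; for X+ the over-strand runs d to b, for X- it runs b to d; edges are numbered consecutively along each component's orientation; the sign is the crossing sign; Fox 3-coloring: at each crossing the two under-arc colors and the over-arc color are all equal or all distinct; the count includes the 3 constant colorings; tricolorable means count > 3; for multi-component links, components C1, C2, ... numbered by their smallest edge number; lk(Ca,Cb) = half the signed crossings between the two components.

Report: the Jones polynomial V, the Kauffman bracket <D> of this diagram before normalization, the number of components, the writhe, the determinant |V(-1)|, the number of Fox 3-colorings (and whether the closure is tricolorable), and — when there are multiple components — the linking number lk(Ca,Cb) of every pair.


V = q + q^3 - q^4
<D> = A^-1 - A^3 - A^11 (w = +5)
1 component over 13 crossings, w = +5
9 Fox colorings among 3^13, |V(-1)| = 3: tricolorable
why: det 3 = |V(-1)|; divisible by 3, so tricolorable


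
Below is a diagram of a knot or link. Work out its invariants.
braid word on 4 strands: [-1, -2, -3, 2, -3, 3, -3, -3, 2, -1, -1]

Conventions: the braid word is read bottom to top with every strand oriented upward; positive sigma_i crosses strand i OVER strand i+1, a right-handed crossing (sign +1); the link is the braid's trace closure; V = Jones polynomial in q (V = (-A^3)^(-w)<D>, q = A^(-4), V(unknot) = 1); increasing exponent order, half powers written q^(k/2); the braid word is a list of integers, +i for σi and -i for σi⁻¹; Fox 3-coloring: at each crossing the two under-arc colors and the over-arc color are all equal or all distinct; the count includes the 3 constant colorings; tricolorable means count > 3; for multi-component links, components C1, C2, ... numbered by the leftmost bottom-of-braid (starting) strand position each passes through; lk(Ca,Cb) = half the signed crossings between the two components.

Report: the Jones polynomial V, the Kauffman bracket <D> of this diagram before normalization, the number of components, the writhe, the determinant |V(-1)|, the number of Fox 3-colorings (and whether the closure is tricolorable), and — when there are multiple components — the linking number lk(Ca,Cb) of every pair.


Jones polynomial: V(q) = q^-8 - 2q^-7 + q^-6 - 2q^-5 + 2q^-4 + q^-2
<D> = -A^-7 - 2A + 2A^5 - A^9 + 2A^13 - A^17; writhe -5
components 1, writhe -5 (11 crossings)
3-colorings: 27 of 3^11, det 9 — tricolorable
note: the span of V is 6, forcing >= 6 crossings in any diagram


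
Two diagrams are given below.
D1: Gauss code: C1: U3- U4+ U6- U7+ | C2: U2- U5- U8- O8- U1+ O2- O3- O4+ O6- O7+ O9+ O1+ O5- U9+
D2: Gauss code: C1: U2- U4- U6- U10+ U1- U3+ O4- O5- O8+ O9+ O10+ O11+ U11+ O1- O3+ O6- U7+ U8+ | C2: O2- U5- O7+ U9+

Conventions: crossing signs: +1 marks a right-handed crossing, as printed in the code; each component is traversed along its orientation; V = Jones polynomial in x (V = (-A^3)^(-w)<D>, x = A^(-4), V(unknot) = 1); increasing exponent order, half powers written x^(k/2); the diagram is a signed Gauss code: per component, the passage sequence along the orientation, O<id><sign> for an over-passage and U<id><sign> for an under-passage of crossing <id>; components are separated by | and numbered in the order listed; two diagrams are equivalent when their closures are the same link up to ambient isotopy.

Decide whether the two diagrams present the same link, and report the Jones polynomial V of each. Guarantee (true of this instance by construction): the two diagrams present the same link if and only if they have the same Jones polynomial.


same link: yes
V(D1) = -x^(-1/2) - x^(1/2)  [9 crossings, <D> = A^-5 + A^-1, w = -1]
V(D2) = -x^(-1/2) - x^(1/2)  (w +1, c 11, <D> = A + A^5)
note: one V(x) for all 2 diagrams — one class (guaranteed)


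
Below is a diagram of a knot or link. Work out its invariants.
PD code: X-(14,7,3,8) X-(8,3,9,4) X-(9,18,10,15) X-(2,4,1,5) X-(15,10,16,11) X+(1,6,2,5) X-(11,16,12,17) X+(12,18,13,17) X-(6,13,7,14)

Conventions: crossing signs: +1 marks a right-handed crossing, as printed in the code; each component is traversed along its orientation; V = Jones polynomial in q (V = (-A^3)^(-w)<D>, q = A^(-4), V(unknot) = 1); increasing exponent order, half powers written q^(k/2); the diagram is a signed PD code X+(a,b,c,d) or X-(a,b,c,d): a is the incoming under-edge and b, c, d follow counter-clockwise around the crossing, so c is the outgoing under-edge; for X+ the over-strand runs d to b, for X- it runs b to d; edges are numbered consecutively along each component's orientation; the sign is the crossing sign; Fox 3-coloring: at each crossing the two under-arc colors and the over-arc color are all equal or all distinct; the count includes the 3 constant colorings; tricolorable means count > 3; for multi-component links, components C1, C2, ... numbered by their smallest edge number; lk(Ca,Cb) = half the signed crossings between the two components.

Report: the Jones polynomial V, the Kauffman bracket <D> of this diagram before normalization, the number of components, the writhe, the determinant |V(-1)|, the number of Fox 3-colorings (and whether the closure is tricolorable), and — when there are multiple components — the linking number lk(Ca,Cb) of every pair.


V = -q^-7 + q^-4 + 2q^-3 + q^-2 + q^-1
<D> = -A^-11 - A^-7 - 2A^-3 - A + A^13 (w = -5)
3 components over 9 crossings, w = -5
lk(C1,C2): 0
lk(C1,C3) = 0
linking number lk(C2,C3) = -1
27 Fox colorings among 3^9, |V(-1)| = 0: tricolorable
why: w = -5 (over 9 crossings) is diagram-only; (-A^3)^(5) removes it from V


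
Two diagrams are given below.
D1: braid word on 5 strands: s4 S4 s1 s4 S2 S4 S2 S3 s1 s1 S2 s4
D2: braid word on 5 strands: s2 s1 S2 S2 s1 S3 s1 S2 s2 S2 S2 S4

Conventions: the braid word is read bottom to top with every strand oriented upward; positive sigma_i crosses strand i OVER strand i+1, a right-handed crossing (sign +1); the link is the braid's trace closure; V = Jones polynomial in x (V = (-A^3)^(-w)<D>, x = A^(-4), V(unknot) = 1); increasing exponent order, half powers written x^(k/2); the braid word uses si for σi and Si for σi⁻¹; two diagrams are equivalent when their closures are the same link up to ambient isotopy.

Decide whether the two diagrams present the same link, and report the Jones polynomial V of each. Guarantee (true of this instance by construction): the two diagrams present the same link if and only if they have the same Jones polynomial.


equivalent: yes
V(D1) = -x^-3 + 2x^-2 - 2x^-1 + 3 - 2x + 2x^2 - x^3  (w 0, c 12, <D> = -A^-12 + 2A^-8 - 2A^-4 + 3 - 2A^4 + 2A^8 - A^12)
V(D2) = -x^-3 + 2x^-2 - 2x^-1 + 3 - 2x + 2x^2 - x^3  [12 crossings, <D> = -A^-18 + 2A^-14 - 2A^-10 + 3A^-6 - 2A^-2 + 2A^2 - A^6, w = -2]
key observation: from 12 to 12 crossings by R-moves: one link, two diagrams


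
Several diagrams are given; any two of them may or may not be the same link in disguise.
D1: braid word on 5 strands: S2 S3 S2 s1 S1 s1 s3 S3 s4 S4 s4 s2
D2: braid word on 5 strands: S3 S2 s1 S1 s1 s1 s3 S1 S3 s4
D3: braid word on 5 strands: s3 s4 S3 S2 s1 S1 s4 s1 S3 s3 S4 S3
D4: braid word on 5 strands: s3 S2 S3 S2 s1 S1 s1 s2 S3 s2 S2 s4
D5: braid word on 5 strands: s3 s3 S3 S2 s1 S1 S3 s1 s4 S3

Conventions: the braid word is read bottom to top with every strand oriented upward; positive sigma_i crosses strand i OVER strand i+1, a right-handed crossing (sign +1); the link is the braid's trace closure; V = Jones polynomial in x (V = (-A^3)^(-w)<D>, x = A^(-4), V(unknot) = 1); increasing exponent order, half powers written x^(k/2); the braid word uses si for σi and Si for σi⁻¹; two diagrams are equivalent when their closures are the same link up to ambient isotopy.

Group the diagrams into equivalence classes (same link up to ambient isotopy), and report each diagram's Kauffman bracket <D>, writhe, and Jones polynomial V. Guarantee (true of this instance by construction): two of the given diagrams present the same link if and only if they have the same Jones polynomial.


grouping into links: {D1, D2, D3, D4, D5}
V(D1) = 1  (w 0, c 12, <D> = 1)
D2 (bracket 1; 10 crossings at w = 0): V = 1
D3 (bracket 1; 12 crossings at w = 0): V = 1
V(D4) = 1  (w 0, c 12, <D> = 1)
V(D5) = 1  (w 0, c 10, <D> = 1)
why: one V(x) for all 5 diagrams — one class (guaranteed)


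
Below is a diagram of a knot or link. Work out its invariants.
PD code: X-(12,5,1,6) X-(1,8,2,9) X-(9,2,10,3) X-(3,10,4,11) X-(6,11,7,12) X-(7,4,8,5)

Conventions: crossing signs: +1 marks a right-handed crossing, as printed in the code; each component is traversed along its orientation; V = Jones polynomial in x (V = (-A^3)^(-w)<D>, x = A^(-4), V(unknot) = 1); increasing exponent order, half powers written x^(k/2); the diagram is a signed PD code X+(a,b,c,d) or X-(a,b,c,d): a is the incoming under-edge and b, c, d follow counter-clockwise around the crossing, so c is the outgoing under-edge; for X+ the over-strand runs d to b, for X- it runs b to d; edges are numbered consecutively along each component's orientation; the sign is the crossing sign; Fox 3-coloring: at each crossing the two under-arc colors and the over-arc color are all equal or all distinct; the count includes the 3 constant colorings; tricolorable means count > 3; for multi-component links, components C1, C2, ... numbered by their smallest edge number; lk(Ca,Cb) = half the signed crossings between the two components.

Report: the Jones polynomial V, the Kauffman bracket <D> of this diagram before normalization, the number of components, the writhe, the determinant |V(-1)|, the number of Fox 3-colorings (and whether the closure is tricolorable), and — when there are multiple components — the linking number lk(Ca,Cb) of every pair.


V(x) = -x^-7 + x^-6 - x^-5 + x^-4 + x^-2
bracket: A^-10 + A^-2 - A^2 + A^6 - A^10, w = -6
1 component, writhe -6, over 6 crossings
det 5, colorings 3 of 3^6 — not tricolorable
observation: det 5 = |V(-1)|; not divisible by 3, so not tricolorable


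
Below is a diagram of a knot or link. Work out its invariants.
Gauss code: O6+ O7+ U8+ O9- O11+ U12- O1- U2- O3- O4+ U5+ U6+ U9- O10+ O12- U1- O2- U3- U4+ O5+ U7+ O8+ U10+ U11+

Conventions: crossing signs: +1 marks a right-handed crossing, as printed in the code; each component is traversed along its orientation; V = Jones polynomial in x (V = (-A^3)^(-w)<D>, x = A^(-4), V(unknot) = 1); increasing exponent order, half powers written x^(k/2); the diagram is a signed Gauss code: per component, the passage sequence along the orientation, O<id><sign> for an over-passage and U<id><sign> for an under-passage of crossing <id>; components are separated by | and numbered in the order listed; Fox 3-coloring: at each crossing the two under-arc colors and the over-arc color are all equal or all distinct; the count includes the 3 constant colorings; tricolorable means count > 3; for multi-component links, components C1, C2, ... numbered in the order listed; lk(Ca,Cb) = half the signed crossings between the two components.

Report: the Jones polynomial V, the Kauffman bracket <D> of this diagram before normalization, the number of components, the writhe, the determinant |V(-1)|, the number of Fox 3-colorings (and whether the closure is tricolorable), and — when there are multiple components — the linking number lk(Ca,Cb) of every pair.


V(x) = -x^-1 + 2 - x + 2x^2 - x^3 + x^4 - x^5
bracket: -A^-14 + A^-10 - A^-6 + 2A^-2 - A^2 + 2A^6 - A^10, w = +2
1 component, writhe +2, over 12 crossings
det 9, colorings 9 of 3^12 — tricolorable
observation: w = +2 shifts under R1 moves; the (-A^3)^(-2) factor cancels that in V


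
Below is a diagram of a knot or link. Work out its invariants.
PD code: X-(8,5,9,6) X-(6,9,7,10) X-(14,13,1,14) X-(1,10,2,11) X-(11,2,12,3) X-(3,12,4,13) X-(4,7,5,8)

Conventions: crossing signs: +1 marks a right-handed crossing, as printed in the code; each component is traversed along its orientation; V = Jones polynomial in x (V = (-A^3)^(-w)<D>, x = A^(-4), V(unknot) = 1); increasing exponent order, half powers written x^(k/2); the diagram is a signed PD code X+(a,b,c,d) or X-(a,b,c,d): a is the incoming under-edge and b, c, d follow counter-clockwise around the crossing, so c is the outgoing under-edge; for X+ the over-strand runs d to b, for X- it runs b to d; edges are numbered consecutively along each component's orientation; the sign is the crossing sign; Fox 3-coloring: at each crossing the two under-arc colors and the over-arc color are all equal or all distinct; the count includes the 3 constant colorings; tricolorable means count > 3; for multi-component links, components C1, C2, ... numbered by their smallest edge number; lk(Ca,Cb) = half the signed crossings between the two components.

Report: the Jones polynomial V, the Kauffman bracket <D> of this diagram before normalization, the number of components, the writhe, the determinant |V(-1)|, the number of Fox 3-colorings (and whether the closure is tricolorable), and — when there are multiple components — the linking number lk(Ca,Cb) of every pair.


V(x) = x^-8 - 2x^-7 + x^-6 - 2x^-5 + 2x^-4 + x^-2
bracket: -A^-13 - 2A^-5 + 2A^-1 - A^3 + 2A^7 - A^11, w = -7
1 component, writhe -7, over 7 crossings
det 9, colorings 27 of 3^7 — tricolorable
observation: V spans 6 powers of x: at least 6 crossings in any diagram


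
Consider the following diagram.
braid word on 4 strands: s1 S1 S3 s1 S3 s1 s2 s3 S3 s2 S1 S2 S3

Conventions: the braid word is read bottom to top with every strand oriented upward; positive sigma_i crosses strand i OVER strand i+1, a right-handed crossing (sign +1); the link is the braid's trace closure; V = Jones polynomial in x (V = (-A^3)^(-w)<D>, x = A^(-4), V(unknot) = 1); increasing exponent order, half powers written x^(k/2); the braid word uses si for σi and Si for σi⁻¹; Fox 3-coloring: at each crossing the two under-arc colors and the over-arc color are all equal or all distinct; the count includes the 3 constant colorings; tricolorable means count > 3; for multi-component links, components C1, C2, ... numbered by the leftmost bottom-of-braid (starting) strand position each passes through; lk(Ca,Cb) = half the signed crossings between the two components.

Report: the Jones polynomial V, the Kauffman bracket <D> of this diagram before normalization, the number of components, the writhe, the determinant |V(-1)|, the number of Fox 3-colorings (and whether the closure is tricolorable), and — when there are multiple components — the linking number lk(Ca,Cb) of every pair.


V(x) = -x^-3 + x^-2 - x^-1 + 3 - x + x^2 - x^3
bracket: A^-15 - A^-11 + A^-7 - 3A^-3 + A - A^5 + A^9, w = -1
1 component, writhe -1, over 13 crossings
det 9, colorings 27 of 3^13 — tricolorable
observation: w = -1 (over 13 crossings) is diagram-only; (-A^3)^(1) removes it from V


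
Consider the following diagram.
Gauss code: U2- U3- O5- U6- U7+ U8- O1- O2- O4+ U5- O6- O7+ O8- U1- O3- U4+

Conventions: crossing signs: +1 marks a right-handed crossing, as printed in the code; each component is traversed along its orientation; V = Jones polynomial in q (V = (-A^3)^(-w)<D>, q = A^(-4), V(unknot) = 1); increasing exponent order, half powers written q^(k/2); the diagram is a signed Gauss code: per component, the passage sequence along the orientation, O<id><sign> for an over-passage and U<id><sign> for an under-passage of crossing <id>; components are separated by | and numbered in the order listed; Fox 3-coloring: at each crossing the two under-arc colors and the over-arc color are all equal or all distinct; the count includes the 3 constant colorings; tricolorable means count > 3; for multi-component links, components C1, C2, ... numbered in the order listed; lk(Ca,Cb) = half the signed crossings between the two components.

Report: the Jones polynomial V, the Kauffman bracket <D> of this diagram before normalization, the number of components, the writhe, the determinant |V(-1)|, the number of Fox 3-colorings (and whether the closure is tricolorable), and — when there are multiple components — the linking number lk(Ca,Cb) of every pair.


V(q) = -q^-4 + q^-3 + q^-1
bracket: A^-8 + 1 - A^4, w = -4
1 component, writhe -4, over 8 crossings
det 3, colorings 9 of 3^8 — tricolorable
observation: V spans 3 powers of q: at least 3 crossings in any diagram


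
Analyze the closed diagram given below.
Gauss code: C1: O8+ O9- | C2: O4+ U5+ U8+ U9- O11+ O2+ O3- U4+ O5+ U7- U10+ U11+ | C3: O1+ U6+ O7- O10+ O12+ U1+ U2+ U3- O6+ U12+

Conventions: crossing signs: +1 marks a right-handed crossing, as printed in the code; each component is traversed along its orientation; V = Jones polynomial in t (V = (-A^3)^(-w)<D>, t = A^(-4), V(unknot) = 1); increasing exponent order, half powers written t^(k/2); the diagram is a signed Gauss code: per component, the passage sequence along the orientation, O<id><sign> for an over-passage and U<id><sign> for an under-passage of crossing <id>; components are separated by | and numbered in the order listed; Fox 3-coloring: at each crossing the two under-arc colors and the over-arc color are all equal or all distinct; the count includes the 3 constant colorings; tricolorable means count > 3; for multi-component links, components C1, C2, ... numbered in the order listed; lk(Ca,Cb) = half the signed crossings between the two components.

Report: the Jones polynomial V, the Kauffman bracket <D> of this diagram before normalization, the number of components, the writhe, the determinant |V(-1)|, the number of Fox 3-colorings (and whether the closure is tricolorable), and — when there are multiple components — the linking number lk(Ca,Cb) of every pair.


V = t + 2t^2 + 3t^3 + 2t^4 - t^5 - 2t^6 - 2t^7 + t^9
<D> = A^-18 - 2A^-10 - 2A^-6 - A^-2 + 2A^2 + 3A^6 + 2A^10 + A^14 (w = +6)
3 components over 12 crossings, w = +6
lk(C1,C2): 0
lk(C1,C3) = 0
linking number lk(C2,C3) = 0
243 Fox colorings among 3^13, |V(-1)| = 0: tricolorable
why: all 3 components of this link are unlinked algebraically


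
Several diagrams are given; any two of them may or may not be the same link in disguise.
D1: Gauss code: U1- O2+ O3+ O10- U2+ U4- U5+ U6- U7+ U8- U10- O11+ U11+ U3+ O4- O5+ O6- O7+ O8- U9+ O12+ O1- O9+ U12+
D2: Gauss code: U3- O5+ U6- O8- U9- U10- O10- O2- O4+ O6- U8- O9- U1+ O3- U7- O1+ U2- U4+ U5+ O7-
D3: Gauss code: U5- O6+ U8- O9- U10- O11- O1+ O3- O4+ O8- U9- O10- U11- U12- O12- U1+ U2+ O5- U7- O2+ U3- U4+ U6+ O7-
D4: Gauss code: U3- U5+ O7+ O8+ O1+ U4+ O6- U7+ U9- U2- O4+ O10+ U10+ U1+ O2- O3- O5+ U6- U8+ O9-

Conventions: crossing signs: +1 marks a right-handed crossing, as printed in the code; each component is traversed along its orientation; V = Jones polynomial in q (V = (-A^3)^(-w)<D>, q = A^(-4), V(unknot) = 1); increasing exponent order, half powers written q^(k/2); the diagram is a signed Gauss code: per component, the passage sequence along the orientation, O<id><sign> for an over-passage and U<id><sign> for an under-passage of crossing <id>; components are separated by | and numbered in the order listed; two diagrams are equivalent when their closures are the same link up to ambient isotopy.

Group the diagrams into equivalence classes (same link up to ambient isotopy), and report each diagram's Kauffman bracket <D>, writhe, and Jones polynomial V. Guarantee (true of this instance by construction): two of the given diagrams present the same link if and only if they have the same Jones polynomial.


grouping into links: {D1} | {D2, D3} | {D4}
V(D1) = 1  (w +2, c 12, <D> = A^6)
D2 (bracket A^-16 - A^-12 + 2A^-8 - 3A^-4 + 3 - 2A^4 + 2A^8 - A^12; 10 crossings at w = -4): V = -q^-6 + 2q^-5 - 2q^-4 + 3q^-3 - 3q^-2 + 2q^-1 - 1 + q
D3 (bracket A^-16 - A^-12 + 2A^-8 - 3A^-4 + 3 - 2A^4 + 2A^8 - A^12; 12 crossings at w = -4): V = -q^-6 + 2q^-5 - 2q^-4 + 3q^-3 - 3q^-2 + 2q^-1 - 1 + q
D4 (bracket A^-2 - A^2 + A^6 - A^10 + A^14; 10 crossings at w = +2): V = q^-2 - q^-1 + 1 - q + q^2
key observation: 3 values of V(q) split the 4 diagrams


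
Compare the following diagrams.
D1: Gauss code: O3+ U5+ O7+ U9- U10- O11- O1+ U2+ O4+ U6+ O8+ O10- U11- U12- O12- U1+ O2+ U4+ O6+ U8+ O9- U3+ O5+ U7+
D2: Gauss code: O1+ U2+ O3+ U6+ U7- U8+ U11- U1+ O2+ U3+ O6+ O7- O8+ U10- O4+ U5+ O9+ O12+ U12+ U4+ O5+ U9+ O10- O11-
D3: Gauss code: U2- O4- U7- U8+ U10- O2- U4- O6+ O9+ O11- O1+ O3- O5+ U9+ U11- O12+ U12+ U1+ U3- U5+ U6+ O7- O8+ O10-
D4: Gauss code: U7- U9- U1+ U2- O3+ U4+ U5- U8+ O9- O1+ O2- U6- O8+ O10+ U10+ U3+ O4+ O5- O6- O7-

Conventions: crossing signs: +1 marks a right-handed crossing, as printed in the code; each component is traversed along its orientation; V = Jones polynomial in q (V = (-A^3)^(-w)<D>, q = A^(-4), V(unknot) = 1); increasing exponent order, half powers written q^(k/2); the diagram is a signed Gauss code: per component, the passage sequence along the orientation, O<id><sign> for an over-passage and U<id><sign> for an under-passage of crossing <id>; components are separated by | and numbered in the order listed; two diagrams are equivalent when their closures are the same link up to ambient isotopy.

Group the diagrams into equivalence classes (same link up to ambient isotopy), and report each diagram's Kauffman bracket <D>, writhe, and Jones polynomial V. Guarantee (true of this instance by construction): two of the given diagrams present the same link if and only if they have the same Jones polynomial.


equivalence classes: {D1, D2} | {D3} | {D4}
D1 (bracket A^-20 - 2A^-16 + A^-12 - 2A^-8 + 2A^-4 + A^4; 12 crossings at w = +4): V = q^2 + 2q^4 - 2q^5 + q^6 - 2q^7 + q^8
V(D2) = q^2 + 2q^4 - 2q^5 + q^6 - 2q^7 + q^8  [12 crossings, <D> = A^-14 - 2A^-10 + A^-6 - 2A^-2 + 2A^2 + A^10, w = +6]
D3 (bracket A^4 + A^12 - A^16; 12 crossings at w = 0): V = -q^-4 + q^-3 + q^-1
D4 (bracket A^-8 - A^-4 + 1 - A^4 + A^8; 10 crossings at w = 0): V = q^-2 - q^-1 + 1 - q + q^2
observation: comparing 4 Jones polynomials yields 3 groups
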